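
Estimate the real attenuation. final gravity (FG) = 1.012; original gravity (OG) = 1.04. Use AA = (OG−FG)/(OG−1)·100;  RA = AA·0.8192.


AA = (1.04 − 1.012)/(1.04 − 1)·100 = 70.0000
RA = 70.0000·0.8192

57.3440 %


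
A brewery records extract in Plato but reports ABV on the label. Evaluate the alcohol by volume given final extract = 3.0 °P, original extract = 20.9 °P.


SG = 259/(259 − P);  ABV = (OG − FG)·131.25
OG = 259/(259 − 20.9) = 1.0878
FG = 259/(259 − 3.0) = 1.0117
ABV = (1.0878 − 1.0117)·131.25

9.9828 % ABV


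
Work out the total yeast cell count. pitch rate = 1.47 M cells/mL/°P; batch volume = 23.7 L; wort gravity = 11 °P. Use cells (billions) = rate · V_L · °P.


cells = 1.47 · 23.7 · 11

383.2290 billion cells


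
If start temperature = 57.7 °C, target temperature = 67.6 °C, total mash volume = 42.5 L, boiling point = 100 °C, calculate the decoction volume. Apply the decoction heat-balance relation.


V_dec = V_total·(T_target − T_start)/(T_boil − T_start)
V_dec = 42.5·(67.6 − 57.7)/(100 − 57.7)

9.9468 L


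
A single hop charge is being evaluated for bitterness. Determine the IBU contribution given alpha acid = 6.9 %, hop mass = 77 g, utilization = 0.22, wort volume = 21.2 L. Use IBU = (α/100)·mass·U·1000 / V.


IBU = (6.9/100)·77·0.22·1000 / 21.2

55.1349 IBU


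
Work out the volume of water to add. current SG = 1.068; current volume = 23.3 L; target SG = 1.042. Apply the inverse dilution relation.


V_water = V·((SG_curr − 1)/(SG_target − 1) − 1)
V_water = 23.3·((1.068 − 1)/(1.042 − 1) − 1)

14.4238 L


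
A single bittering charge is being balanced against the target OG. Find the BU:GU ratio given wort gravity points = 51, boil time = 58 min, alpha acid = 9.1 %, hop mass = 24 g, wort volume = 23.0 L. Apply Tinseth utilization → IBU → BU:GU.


U = 1.65·0.000125^(GP/1000)·(1−e^(−0.04t))/4.15;  IBU = (α/100)·m·U·1000/V;  BU:GU = IBU/GP
U = 1.65·0.000125^(51/1000)·(1−e^(−0.04·58))/4.15 = 0.2267
IBU = (9.1/100)·24·0.2267·1000/23.0 = 21.5267
BU:GU = 21.5267/51

0.4221


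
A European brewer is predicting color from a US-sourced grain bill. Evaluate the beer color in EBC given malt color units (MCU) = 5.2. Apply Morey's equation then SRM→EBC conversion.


SRM = 1.4922·MCU^0.6859;  EBC = SRM·1.97
SRM = 1.4922·5.2^0.6859 = 4.6231
EBC = 4.6231·1.97

9.1075 EBC


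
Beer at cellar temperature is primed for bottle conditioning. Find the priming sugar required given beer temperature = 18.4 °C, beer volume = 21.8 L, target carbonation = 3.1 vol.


residual = 14.695·(0.01821 + 0.09011·e^(−0.04·T));  sugar = (target − residual)·4.0·V
residual = 14.695·(0.01821 + 0.09011·e^(−0.04·18.4)) = 0.9019
sugar = (3.1 − 0.9019)·4.0·21.8

191.6738 g


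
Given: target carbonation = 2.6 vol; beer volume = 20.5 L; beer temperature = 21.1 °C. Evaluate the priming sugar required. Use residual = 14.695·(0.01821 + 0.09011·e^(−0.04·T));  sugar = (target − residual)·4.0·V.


residual = 14.695·(0.01821 + 0.09011·e^(−0.04·21.1)) = 0.8370
sugar = (2.6 − 0.8370)·4.0·20.5

144.5684 g


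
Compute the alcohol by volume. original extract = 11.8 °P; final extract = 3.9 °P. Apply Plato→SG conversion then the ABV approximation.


SG = 259/(259 − P);  ABV = (OG − FG)·131.25
OG = 259/(259 − 11.8) = 1.0477
FG = 259/(259 − 3.9) = 1.0153
ABV = (1.0477 − 1.0153)·131.25

4.2586 % ABV


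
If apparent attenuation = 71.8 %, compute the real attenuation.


RA = AA · 0.8192
RA = 71.8 · 0.8192

58.8186 %


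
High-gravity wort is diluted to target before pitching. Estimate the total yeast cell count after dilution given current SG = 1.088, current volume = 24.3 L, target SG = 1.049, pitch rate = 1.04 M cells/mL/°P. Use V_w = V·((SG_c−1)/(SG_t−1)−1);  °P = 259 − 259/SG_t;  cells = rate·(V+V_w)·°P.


V_w = 24.3·((1.088−1)/(1.049−1)−1) = 19.3408
V_final = 24.3 + 19.3408 = 43.6408
°P = 259 − 259/1.049 = 12.0982
cells = 1.04·43.6408·12.0982

549.0938 billion cells


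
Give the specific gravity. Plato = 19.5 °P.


SG = 259/(259 − P)
SG = 259/(259 − 19.5)

1.0814


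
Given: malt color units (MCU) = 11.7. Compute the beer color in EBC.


SRM = 1.4922·MCU^0.6859;  EBC = SRM·1.97
SRM = 1.4922·11.7^0.6859 = 8.0630
EBC = 8.0630·1.97

15.8841 EBC


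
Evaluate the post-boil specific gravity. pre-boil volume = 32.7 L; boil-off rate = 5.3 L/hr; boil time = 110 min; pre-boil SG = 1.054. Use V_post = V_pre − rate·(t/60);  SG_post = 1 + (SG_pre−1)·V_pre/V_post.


V_post = 32.7 − 5.3·(110/60) = 22.9833
SG_post = 1 + (1.054 − 1)·32.7/22.9833

1.0768


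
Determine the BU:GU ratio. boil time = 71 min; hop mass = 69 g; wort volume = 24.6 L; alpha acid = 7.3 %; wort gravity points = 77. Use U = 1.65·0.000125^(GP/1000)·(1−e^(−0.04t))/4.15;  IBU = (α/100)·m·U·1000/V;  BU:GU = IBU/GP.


U = 1.65·0.000125^(77/1000)·(1−e^(−0.04·71))/4.15 = 0.1874
IBU = (7.3/100)·69·0.1874·1000/24.6 = 38.3698
BU:GU = 38.3698/77

0.4983


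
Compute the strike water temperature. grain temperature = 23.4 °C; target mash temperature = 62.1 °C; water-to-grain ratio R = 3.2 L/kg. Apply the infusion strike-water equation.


T_strike = (0.41/R)·(T_mash − T_grain) + T_mash
T_strike = (0.41/3.2)·(62.1 − 23.4) + 62.1

67.0584 °C


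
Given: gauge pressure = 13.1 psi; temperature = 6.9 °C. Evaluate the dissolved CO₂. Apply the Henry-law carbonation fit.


vols = (P + 14.695)·(0.01821 + 0.09011·e^(−0.04·T))
vols = (13.1 + 14.695)·(0.01821 + 0.09011·e^(−0.04·6.9))

2.4067 volumes


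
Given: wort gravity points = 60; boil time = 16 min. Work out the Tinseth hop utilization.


U = 1.65·0.000125^(GP/1000) · (1 − e^(−0.04·t))/4.15
bigness = 1.65·0.000125^(60/1000) = 0.9623
boil_factor = (1 − e^(−0.04·16))/4.15 = 0.1139
U = 0.9623 · 0.1139

0.1096


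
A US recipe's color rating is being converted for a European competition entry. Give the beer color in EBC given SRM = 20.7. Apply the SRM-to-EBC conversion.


EBC = SRM · 1.97
EBC = 20.7 · 1.97

40.7790 EBC


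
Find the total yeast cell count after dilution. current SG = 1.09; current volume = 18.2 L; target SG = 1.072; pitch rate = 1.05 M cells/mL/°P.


V_w = V·((SG_c−1)/(SG_t−1)−1);  °P = 259 − 259/SG_t;  cells = rate·(V+V_w)·°P
V_w = 18.2·((1.09−1)/(1.072−1)−1) = 4.5500
V_final = 18.2 + 4.5500 = 22.7500
°P = 259 − 259/1.072 = 17.3955
cells = 1.05·22.7500·17.3955

415.5355 billion cells


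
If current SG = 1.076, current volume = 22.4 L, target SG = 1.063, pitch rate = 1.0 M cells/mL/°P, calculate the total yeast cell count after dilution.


V_w = V·((SG_c−1)/(SG_t−1)−1);  °P = 259 − 259/SG_t;  cells = rate·(V+V_w)·°P
V_w = 22.4·((1.076−1)/(1.063−1)−1) = 4.6222
V_final = 22.4 + 4.6222 = 27.0222
°P = 259 − 259/1.063 = 15.3500
cells = 1.0·27.0222·15.3500

414.7898 billion cells


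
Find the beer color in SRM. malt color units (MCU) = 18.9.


SRM = 1.4922 · MCU^0.6859
SRM = 1.4922 · 18.9^0.6859

11.2035 SRM


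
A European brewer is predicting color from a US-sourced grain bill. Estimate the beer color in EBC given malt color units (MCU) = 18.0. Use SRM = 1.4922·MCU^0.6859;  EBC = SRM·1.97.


SRM = 1.4922·18.0^0.6859 = 10.8347
EBC = 10.8347·1.97

21.3444 EBC


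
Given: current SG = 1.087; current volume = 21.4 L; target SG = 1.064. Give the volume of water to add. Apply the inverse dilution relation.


V_water = V·((SG_curr − 1)/(SG_target − 1) − 1)
V_water = 21.4·((1.087 − 1)/(1.064 − 1) − 1)

7.6906 L


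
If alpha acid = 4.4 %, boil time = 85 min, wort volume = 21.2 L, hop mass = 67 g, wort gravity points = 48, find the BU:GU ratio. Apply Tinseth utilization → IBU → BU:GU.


U = 1.65·0.000125^(GP/1000)·(1−e^(−0.04t))/4.15;  IBU = (α/100)·m·U·1000/V;  BU:GU = IBU/GP
U = 1.65·0.000125^(48/1000)·(1−e^(−0.04·85))/4.15 = 0.2497
IBU = (4.4/100)·67·0.2497·1000/21.2 = 34.7167
BU:GU = 34.7167/48

0.7233


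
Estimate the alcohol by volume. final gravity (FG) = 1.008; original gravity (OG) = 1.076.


ABV = (OG − FG) · 131.25
ABV = (1.076 − 1.008) · 131.25

8.9250 % ABV


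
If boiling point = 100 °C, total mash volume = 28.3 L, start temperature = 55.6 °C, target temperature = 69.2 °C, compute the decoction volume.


V_dec = V_total·(T_target − T_start)/(T_boil − T_start)
V_dec = 28.3·(69.2 − 55.6)/(100 − 55.6)

8.6685 L


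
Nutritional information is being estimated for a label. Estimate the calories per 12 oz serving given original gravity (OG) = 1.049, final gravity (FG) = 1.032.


ABW = (OG−FG)·131.25·0.79/FG;  °P = 259 − 259/SG (for OG→OE and FG→AE);  RE = 0.1808·OE + 0.8192·AE;  Cal = (6.9·ABW + 4·(RE−0.1))·FG·3.55
ABW = (1.049 − 1.032)·131.25·0.79/1.032 = 1.7080
OE = 259 − 259/1.049 = 12.0982 °P
AE = 259 − 259/1.032 = 8.0310 °P
RE = 0.1808·12.0982 + 0.8192·8.0310 = 8.7664 °P
Cal = (6.9·1.7080 + 4·(8.7664−0.1))·1.032·3.55

170.1772 kcal


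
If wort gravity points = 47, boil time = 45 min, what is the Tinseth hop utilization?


U = 1.65·0.000125^(GP/1000) · (1 − e^(−0.04·t))/4.15
bigness = 1.65·0.000125^(47/1000) = 1.0815
boil_factor = (1 − e^(−0.04·45))/4.15 = 0.2011
U = 1.0815 · 0.2011

0.2175


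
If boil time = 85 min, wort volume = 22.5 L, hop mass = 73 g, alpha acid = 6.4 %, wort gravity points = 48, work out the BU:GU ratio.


U = 1.65·0.000125^(GP/1000)·(1−e^(−0.04t))/4.15;  IBU = (α/100)·m·U·1000/V;  BU:GU = IBU/GP
U = 1.65·0.000125^(48/1000)·(1−e^(−0.04·85))/4.15 = 0.2497
IBU = (6.4/100)·73·0.2497·1000/22.5 = 51.8402
BU:GU = 51.8402/48

1.0800


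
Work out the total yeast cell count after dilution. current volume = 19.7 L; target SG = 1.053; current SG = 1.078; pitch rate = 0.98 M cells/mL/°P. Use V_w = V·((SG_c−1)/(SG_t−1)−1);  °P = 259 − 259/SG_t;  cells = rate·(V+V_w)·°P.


V_w = 19.7·((1.078−1)/(1.053−1)−1) = 9.2925
V_final = 19.7 + 9.2925 = 28.9925
°P = 259 − 259/1.053 = 13.0361
cells = 0.98·28.9925·13.0361

370.3892 billion cells


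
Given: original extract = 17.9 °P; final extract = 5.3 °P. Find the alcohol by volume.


SG = 259/(259 − P);  ABV = (OG − FG)·131.25
OG = 259/(259 − 17.9) = 1.0742
FG = 259/(259 − 5.3) = 1.0209
ABV = (1.0742 − 1.0209)·131.25

7.0025 % ABV


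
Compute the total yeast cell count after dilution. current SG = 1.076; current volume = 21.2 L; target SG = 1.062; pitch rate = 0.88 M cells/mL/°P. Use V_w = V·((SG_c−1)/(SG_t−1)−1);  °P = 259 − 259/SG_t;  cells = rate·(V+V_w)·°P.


V_w = 21.2·((1.076−1)/(1.062−1)−1) = 4.7871
V_final = 21.2 + 4.7871 = 25.9871
°P = 259 − 259/1.062 = 15.1205
cells = 0.88·25.9871·15.1205

345.7860 billion cells


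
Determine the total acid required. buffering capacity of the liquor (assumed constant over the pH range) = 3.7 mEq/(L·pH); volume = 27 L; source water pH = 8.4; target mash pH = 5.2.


acid = buffering capacity · (pH_source − pH_target) · V
acid = 3.7 · (8.4 − 5.2) · 27

319.6800 mEq


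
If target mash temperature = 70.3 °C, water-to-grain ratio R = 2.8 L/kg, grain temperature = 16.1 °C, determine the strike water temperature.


T_strike = (0.41/R)·(T_mash − T_grain) + T_mash
T_strike = (0.41/2.8)·(70.3 − 16.1) + 70.3

78.2364 °C


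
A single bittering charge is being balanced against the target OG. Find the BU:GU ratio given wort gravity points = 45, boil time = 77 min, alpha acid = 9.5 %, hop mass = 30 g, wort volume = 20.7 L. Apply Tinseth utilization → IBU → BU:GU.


U = 1.65·0.000125^(GP/1000)·(1−e^(−0.04t))/4.15;  IBU = (α/100)·m·U·1000/V;  BU:GU = IBU/GP
U = 1.65·0.000125^(45/1000)·(1−e^(−0.04·77))/4.15 = 0.2531
IBU = (9.5/100)·30·0.2531·1000/20.7 = 34.8528
BU:GU = 34.8528/45

0.7745


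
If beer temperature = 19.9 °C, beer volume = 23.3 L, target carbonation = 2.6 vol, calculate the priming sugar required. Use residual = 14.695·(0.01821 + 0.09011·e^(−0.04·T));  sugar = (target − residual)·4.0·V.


residual = 14.695·(0.01821 + 0.09011·e^(−0.04·19.9)) = 0.8650
sugar = (2.6 − 0.8650)·4.0·23.3

161.7051 g


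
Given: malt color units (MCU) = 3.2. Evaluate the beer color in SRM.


SRM = 1.4922 · MCU^0.6859
SRM = 1.4922 · 3.2^0.6859

3.3137 SRM


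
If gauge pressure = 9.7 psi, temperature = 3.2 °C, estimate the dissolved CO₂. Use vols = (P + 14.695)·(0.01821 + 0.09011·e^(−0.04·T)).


vols = (9.7 + 14.695)·(0.01821 + 0.09011·e^(−0.04·3.2))

2.3784 volumes


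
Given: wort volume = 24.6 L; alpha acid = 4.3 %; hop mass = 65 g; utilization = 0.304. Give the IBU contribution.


IBU = (α/100)·mass·U·1000 / V
IBU = (4.3/100)·65·0.304·1000 / 24.6

34.5398 IBU


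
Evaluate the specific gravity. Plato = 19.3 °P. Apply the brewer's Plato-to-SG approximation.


SG = 259/(259 − P)
SG = 259/(259 − 19.3)

1.0805


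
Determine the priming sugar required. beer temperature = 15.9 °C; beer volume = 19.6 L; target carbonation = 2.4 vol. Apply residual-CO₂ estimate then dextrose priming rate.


residual = 14.695·(0.01821 + 0.09011·e^(−0.04·T));  sugar = (target − residual)·4.0·V
residual = 14.695·(0.01821 + 0.09011·e^(−0.04·15.9)) = 0.9686
sugar = (2.4 − 0.9686)·4.0·19.6

112.2204 g


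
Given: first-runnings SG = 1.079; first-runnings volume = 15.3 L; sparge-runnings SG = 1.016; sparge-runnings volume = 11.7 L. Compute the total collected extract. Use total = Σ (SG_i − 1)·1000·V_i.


first = (1.079 − 1)·1000·15.3 = 1208.7000
sparge = (1.016 − 1)·1000·11.7 = 187.2000
total = 1208.7000 + 187.2000

1395.9000 gravity·L


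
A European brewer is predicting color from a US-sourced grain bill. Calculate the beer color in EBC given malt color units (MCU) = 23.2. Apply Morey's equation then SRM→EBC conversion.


SRM = 1.4922·MCU^0.6859;  EBC = SRM·1.97
SRM = 1.4922·23.2^0.6859 = 12.8948
EBC = 12.8948·1.97

25.4028 EBC


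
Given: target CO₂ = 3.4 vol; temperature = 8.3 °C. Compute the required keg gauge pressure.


psi = vols/(0.01821 + 0.09011·e^(−0.04·T)) − 14.695
psi = 3.4/(0.01821 + 0.09011·e^(−0.04·8.3)) − 14.695

26.3367 psi


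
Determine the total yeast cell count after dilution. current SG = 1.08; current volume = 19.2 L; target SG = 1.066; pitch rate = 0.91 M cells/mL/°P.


V_w = V·((SG_c−1)/(SG_t−1)−1);  °P = 259 − 259/SG_t;  cells = rate·(V+V_w)·°P
V_w = 19.2·((1.08−1)/(1.066−1)−1) = 4.0727
V_final = 19.2 + 4.0727 = 23.2727
°P = 259 − 259/1.066 = 16.0356
cells = 0.91·23.2727·16.0356

339.6059 billion cells


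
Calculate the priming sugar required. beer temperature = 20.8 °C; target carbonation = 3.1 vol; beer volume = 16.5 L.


residual = 14.695·(0.01821 + 0.09011·e^(−0.04·T));  sugar = (target − residual)·4.0·V
residual = 14.695·(0.01821 + 0.09011·e^(−0.04·20.8)) = 0.8438
sugar = (3.1 − 0.8438)·4.0·16.5

148.9063 g


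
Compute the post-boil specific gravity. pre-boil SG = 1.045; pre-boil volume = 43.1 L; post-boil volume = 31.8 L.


SG_post = 1 + (SG_pre − 1)·V_pre/V_post
pts_pre = (1.045 − 1)·1000 = 45.0000
pts_post = 45.0000·43.1/31.8 = 60.9906
SG_post = 1 + 60.9906/1000

1.0610


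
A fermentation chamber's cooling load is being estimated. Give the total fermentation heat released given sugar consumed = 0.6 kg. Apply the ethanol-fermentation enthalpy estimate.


Q = m_sugar · 590 kJ/kg
Q = 0.6 · 590

354.0000 kJ


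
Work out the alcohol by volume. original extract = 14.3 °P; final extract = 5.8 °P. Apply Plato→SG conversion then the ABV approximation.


SG = 259/(259 − P);  ABV = (OG − FG)·131.25
OG = 259/(259 − 14.3) = 1.0584
FG = 259/(259 − 5.8) = 1.0229
ABV = (1.0584 − 1.0229)·131.25

4.6636 % ABV


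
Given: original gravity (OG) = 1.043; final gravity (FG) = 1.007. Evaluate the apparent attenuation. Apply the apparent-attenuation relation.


AA = (OG − FG)/(OG − 1) · 100
AA = (1.043 − 1.007)/(1.043 − 1) · 100

83.7209 %


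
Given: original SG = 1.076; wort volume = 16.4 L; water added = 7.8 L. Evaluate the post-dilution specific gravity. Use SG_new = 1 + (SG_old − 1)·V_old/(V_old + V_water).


pts = (1.076 − 1)·1000·16.4/(16.4 + 7.8) = 51.5041
SG_new = 1 + 51.5041/1000

1.0515


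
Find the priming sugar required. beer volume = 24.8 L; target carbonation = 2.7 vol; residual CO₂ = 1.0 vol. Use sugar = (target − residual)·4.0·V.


sugar = (2.7 − 1.0)·4.0·24.8

168.6400 g


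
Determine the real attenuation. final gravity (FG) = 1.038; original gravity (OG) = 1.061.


AA = (OG−FG)/(OG−1)·100;  RA = AA·0.8192
AA = (1.061 − 1.038)/(1.061 − 1)·100 = 37.7049
RA = 37.7049·0.8192

30.8879 %


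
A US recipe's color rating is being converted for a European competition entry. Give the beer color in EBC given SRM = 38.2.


EBC = SRM · 1.97
EBC = 38.2 · 1.97

75.2540 EBC


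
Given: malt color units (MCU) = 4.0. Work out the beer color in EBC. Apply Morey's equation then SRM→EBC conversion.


SRM = 1.4922·MCU^0.6859;  EBC = SRM·1.97
SRM = 1.4922·4.0^0.6859 = 3.8617
EBC = 3.8617·1.97

7.6076 EBC


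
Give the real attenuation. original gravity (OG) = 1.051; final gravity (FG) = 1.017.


AA = (OG−FG)/(OG−1)·100;  RA = AA·0.8192
AA = (1.051 − 1.017)/(1.051 − 1)·100 = 66.6667
RA = 66.6667·0.8192

54.6133 %


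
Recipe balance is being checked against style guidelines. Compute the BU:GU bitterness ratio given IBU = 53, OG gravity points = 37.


BU:GU = IBU / OG_points
BU:GU = 53 / 37

1.4324


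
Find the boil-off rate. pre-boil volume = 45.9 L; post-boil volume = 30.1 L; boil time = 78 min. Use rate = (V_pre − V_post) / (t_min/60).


rate = (45.9 − 30.1) / (78/60)

12.1538 L/hr


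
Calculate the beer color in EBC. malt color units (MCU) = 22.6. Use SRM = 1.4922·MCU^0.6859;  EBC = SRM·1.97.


SRM = 1.4922·22.6^0.6859 = 12.6651
EBC = 12.6651·1.97

24.9503 EBC


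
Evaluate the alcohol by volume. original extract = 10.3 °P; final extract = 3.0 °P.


SG = 259/(259 − P);  ABV = (OG − FG)·131.25
OG = 259/(259 − 10.3) = 1.0414
FG = 259/(259 − 3.0) = 1.0117
ABV = (1.0414 − 1.0117)·131.25

3.8977 % ABV


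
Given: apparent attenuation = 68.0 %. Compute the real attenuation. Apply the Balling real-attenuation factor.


RA = AA · 0.8192
RA = 68.0 · 0.8192

55.7056 %


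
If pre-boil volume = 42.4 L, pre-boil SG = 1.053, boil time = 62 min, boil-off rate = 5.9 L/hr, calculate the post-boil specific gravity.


V_post = V_pre − rate·(t/60);  SG_post = 1 + (SG_pre−1)·V_pre/V_post
V_post = 42.4 − 5.9·(62/60) = 36.3033
SG_post = 1 + (1.053 − 1)·42.4/36.3033

1.0619


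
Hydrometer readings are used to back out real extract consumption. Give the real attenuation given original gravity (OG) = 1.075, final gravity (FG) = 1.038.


AA = (OG−FG)/(OG−1)·100;  RA = AA·0.8192
AA = (1.075 − 1.038)/(1.075 − 1)·100 = 49.3333
RA = 49.3333·0.8192

40.4139 %


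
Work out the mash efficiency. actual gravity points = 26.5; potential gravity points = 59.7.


efficiency = actual / potential × 100
efficiency = 26.5 / 59.7 × 100

44.3886 %


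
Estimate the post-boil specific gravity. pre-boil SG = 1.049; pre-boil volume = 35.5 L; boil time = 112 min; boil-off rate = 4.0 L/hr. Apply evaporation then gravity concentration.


V_post = V_pre − rate·(t/60);  SG_post = 1 + (SG_pre−1)·V_pre/V_post
V_post = 35.5 − 4.0·(112/60) = 28.0333
SG_post = 1 + (1.049 − 1)·35.5/28.0333

1.0621


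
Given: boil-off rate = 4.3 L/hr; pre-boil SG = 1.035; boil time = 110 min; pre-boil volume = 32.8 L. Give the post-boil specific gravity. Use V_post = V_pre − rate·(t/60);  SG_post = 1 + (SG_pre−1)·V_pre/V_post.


V_post = 32.8 − 4.3·(110/60) = 24.9167
SG_post = 1 + (1.035 − 1)·32.8/24.9167

1.0461


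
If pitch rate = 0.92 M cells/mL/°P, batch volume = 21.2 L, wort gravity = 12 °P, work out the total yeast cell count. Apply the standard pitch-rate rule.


cells (billions) = rate · V_L · °P
cells = 0.92 · 21.2 · 12

234.0480 billion cells


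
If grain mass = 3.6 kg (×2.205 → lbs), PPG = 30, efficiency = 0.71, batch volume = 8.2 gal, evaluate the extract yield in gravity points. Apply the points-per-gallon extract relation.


points = lbs × PPG × eff / vol
lbs = 3.6 × 2.205 = 7.9380
points = 7.9380 × 30 × 0.71 / 8.2

20.6194 points


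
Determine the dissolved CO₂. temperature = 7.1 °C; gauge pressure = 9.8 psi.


vols = (P + 14.695)·(0.01821 + 0.09011·e^(−0.04·T))
vols = (9.8 + 14.695)·(0.01821 + 0.09011·e^(−0.04·7.1))

2.1076 volumes


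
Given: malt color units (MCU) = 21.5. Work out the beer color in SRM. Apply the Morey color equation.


SRM = 1.4922 · MCU^0.6859
SRM = 1.4922 · 21.5^0.6859

12.2390 SRM


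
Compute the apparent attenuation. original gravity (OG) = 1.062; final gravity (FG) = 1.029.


AA = (OG − FG)/(OG − 1) · 100
AA = (1.062 − 1.029)/(1.062 − 1) · 100

53.2258 %


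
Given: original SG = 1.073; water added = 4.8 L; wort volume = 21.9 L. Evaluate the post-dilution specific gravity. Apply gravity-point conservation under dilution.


SG_new = 1 + (SG_old − 1)·V_old/(V_old + V_water)
pts = (1.073 − 1)·1000·21.9/(21.9 + 4.8) = 59.8764
SG_new = 1 + 59.8764/1000

1.0599


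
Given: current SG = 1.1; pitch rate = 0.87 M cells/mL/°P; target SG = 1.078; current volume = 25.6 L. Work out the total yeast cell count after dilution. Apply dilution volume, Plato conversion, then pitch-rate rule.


V_w = V·((SG_c−1)/(SG_t−1)−1);  °P = 259 − 259/SG_t;  cells = rate·(V+V_w)·°P
V_w = 25.6·((1.1−1)/(1.078−1)−1) = 7.2205
V_final = 25.6 + 7.2205 = 32.8205
°P = 259 − 259/1.078 = 18.7403
cells = 0.87·32.8205·18.7403

535.1065 billion cells


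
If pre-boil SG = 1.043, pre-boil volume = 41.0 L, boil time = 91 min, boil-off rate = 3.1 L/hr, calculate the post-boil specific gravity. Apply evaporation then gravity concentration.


V_post = V_pre − rate·(t/60);  SG_post = 1 + (SG_pre−1)·V_pre/V_post
V_post = 41.0 − 3.1·(91/60) = 36.2983
SG_post = 1 + (1.043 − 1)·41.0/36.2983

1.0486


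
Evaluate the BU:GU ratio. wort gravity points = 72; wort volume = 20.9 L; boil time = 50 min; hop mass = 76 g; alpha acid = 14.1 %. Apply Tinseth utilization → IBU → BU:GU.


U = 1.65·0.000125^(GP/1000)·(1−e^(−0.04t))/4.15;  IBU = (α/100)·m·U·1000/V;  BU:GU = IBU/GP
U = 1.65·0.000125^(72/1000)·(1−e^(−0.04·50))/4.15 = 0.1800
IBU = (14.1/100)·76·0.1800·1000/20.9 = 92.2885
BU:GU = 92.2885/72

1.2818


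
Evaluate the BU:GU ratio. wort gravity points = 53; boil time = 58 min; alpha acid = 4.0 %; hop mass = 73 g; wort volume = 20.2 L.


U = 1.65·0.000125^(GP/1000)·(1−e^(−0.04t))/4.15;  IBU = (α/100)·m·U·1000/V;  BU:GU = IBU/GP
U = 1.65·0.000125^(53/1000)·(1−e^(−0.04·58))/4.15 = 0.2227
IBU = (4.0/100)·73·0.2227·1000/20.2 = 32.1868
BU:GU = 32.1868/53

0.6073


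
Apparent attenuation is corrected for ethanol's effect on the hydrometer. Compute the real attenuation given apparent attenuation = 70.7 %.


RA = AA · 0.8192
RA = 70.7 · 0.8192

57.9174 %


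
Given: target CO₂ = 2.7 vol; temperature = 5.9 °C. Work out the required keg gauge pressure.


psi = vols/(0.01821 + 0.09011·e^(−0.04·T)) − 14.695
psi = 2.7/(0.01821 + 0.09011·e^(−0.04·5.9)) − 14.695

15.5141 psi


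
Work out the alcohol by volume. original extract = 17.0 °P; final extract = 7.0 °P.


SG = 259/(259 − P);  ABV = (OG − FG)·131.25
OG = 259/(259 − 17.0) = 1.0702
FG = 259/(259 − 7.0) = 1.0278
ABV = (1.0702 − 1.0278)·131.25

5.5742 % ABV


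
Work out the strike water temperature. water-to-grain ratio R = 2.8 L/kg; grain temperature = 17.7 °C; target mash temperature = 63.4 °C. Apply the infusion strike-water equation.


T_strike = (0.41/R)·(T_mash − T_grain) + T_mash
T_strike = (0.41/2.8)·(63.4 − 17.7) + 63.4

70.0918 °C


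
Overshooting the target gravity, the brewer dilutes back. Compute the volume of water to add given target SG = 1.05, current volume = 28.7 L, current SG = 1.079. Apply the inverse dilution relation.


V_water = V·((SG_curr − 1)/(SG_target − 1) − 1)
V_water = 28.7·((1.079 − 1)/(1.05 − 1) − 1)

16.6460 L


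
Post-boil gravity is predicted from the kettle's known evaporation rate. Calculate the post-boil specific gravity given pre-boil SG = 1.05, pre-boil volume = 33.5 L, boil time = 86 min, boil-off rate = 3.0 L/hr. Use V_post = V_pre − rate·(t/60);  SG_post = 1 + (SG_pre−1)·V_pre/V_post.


V_post = 33.5 − 3.0·(86/60) = 29.2000
SG_post = 1 + (1.05 − 1)·33.5/29.2000

1.0574


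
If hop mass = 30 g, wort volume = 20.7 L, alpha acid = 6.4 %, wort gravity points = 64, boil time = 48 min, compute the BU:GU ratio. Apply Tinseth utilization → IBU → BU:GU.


U = 1.65·0.000125^(GP/1000)·(1−e^(−0.04t))/4.15;  IBU = (α/100)·m·U·1000/V;  BU:GU = IBU/GP
U = 1.65·0.000125^(64/1000)·(1−e^(−0.04·48))/4.15 = 0.1909
IBU = (6.4/100)·30·0.1909·1000/20.7 = 17.7059
BU:GU = 17.7059/64

0.2767


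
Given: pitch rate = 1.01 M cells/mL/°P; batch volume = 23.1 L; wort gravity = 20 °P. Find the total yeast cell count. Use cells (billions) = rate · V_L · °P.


cells = 1.01 · 23.1 · 20

466.6200 billion cells


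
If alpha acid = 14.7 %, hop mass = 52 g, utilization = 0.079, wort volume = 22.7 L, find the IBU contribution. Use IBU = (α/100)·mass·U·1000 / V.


IBU = (14.7/100)·52·0.079·1000 / 22.7

26.6025 IBU


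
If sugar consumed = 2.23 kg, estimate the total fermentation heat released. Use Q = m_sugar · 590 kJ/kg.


Q = 2.23 · 590

1315.7000 kJ


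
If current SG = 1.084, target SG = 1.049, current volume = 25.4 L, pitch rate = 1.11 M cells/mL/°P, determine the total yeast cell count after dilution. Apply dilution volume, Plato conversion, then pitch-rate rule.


V_w = V·((SG_c−1)/(SG_t−1)−1);  °P = 259 − 259/SG_t;  cells = rate·(V+V_w)·°P
V_w = 25.4·((1.084−1)/(1.049−1)−1) = 18.1429
V_final = 25.4 + 18.1429 = 43.5429
°P = 259 − 259/1.049 = 12.0982
cells = 1.11·43.5429·12.0982

584.7366 billion cells


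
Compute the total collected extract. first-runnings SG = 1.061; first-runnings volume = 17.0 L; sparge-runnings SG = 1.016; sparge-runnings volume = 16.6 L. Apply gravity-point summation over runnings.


total = Σ (SG_i − 1)·1000·V_i
first = (1.061 − 1)·1000·17.0 = 1037.0000
sparge = (1.016 − 1)·1000·16.6 = 265.6000
total = 1037.0000 + 265.6000

1302.6000 gravity·L


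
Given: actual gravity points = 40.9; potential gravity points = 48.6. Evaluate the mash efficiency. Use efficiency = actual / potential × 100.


efficiency = 40.9 / 48.6 × 100

84.1564 %


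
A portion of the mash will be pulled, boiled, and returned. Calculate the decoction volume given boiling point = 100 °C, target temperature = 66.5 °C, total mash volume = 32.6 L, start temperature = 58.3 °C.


V_dec = V_total·(T_target − T_start)/(T_boil − T_start)
V_dec = 32.6·(66.5 − 58.3)/(100 − 58.3)

6.4106 L


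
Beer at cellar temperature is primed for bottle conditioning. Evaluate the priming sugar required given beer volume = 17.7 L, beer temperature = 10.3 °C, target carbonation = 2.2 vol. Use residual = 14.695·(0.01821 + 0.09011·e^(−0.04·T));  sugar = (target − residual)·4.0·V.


residual = 14.695·(0.01821 + 0.09011·e^(−0.04·10.3)) = 1.1446
sugar = (2.2 − 1.1446)·4.0·17.7

74.7207 g


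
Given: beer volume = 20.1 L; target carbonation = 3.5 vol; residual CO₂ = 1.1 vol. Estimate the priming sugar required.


sugar = (target − residual)·4.0·V
sugar = (3.5 − 1.1)·4.0·20.1

192.9600 g


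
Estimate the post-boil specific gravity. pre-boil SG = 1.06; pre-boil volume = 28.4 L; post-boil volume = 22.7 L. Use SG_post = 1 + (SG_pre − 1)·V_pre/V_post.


pts_pre = (1.06 − 1)·1000 = 60.0000
pts_post = 60.0000·28.4/22.7 = 75.0661
SG_post = 1 + 75.0661/1000

1.0751


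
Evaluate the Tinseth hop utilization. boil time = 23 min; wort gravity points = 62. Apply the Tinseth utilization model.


U = 1.65·0.000125^(GP/1000) · (1 − e^(−0.04·t))/4.15
bigness = 1.65·0.000125^(62/1000) = 0.9451
boil_factor = (1 − e^(−0.04·23))/4.15 = 0.1449
U = 0.9451 · 0.1449

0.1370


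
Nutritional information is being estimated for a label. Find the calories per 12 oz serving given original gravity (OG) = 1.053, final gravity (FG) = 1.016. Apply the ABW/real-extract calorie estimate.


ABW = (OG−FG)·131.25·0.79/FG;  °P = 259 − 259/SG (for OG→OE and FG→AE);  RE = 0.1808·OE + 0.8192·AE;  Cal = (6.9·ABW + 4·(RE−0.1))·FG·3.55
ABW = (1.053 − 1.016)·131.25·0.79/1.016 = 3.7760
OE = 259 − 259/1.053 = 13.0361 °P
AE = 259 − 259/1.016 = 4.0787 °P
RE = 0.1808·13.0361 + 0.8192·4.0787 = 5.6982 °P
Cal = (6.9·3.7760 + 4·(5.6982−0.1))·1.016·3.55

174.7403 kcal


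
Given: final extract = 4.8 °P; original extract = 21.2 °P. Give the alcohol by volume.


SG = 259/(259 − P);  ABV = (OG − FG)·131.25
OG = 259/(259 − 21.2) = 1.0892
FG = 259/(259 − 4.8) = 1.0189
ABV = (1.0892 − 1.0189)·131.25

9.2226 % ABV


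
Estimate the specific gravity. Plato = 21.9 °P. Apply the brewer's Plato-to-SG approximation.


SG = 259/(259 − P)
SG = 259/(259 − 21.9)

1.0924


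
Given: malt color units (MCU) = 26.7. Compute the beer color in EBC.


SRM = 1.4922·MCU^0.6859;  EBC = SRM·1.97
SRM = 1.4922·26.7^0.6859 = 14.1994
EBC = 14.1994·1.97

27.9729 EBC


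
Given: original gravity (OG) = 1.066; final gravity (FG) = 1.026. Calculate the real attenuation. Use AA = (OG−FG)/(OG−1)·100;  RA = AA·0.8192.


AA = (1.066 − 1.026)/(1.066 − 1)·100 = 60.6061
RA = 60.6061·0.8192

49.6485 %


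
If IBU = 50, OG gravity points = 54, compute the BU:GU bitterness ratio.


BU:GU = IBU / OG_points
BU:GU = 50 / 54

0.9259


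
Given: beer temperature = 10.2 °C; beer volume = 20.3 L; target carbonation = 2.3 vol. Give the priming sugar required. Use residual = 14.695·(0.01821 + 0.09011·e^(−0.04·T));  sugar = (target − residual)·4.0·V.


residual = 14.695·(0.01821 + 0.09011·e^(−0.04·10.2)) = 1.1481
sugar = (2.3 − 1.1481)·4.0·20.3

93.5311 g


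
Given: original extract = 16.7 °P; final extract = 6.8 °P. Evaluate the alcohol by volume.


SG = 259/(259 − P);  ABV = (OG − FG)·131.25
OG = 259/(259 − 16.7) = 1.0689
FG = 259/(259 − 6.8) = 1.0270
ABV = (1.0689 − 1.0270)·131.25

5.5073 % ABV


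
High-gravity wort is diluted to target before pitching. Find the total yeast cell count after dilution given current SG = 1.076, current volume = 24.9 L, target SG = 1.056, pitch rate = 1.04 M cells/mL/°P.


V_w = V·((SG_c−1)/(SG_t−1)−1);  °P = 259 − 259/SG_t;  cells = rate·(V+V_w)·°P
V_w = 24.9·((1.076−1)/(1.056−1)−1) = 8.8929
V_final = 24.9 + 8.8929 = 33.7929
°P = 259 − 259/1.056 = 13.7348
cells = 1.04·33.7929·13.7348

482.7054 billion cells


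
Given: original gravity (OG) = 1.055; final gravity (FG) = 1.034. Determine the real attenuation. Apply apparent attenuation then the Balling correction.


AA = (OG−FG)/(OG−1)·100;  RA = AA·0.8192
AA = (1.055 − 1.034)/(1.055 − 1)·100 = 38.1818
RA = 38.1818·0.8192

31.2785 %


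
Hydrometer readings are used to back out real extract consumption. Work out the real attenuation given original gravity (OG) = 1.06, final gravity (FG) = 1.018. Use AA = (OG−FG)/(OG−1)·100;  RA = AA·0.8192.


AA = (1.06 − 1.018)/(1.06 − 1)·100 = 70.0000
RA = 70.0000·0.8192

57.3440 %


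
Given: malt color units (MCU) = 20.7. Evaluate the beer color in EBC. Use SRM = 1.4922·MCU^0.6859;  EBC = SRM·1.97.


SRM = 1.4922·20.7^0.6859 = 11.9248
EBC = 11.9248·1.97

23.4919 EBC


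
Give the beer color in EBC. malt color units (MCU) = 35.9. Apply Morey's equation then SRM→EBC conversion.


SRM = 1.4922·MCU^0.6859;  EBC = SRM·1.97
SRM = 1.4922·35.9^0.6859 = 17.3967
EBC = 17.3967·1.97

34.2715 EBC


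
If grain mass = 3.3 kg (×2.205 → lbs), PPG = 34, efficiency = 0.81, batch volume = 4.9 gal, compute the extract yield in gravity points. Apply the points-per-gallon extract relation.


points = lbs × PPG × eff / vol
lbs = 3.3 × 2.205 = 7.2765
points = 7.2765 × 34 × 0.81 / 4.9

40.8969 points


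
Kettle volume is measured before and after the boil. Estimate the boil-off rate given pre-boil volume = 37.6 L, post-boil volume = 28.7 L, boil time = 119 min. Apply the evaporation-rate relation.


rate = (V_pre − V_post) / (t_min/60)
rate = (37.6 − 28.7) / (119/60)

4.4874 L/hr


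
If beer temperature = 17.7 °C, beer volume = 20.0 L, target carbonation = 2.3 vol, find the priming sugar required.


residual = 14.695·(0.01821 + 0.09011·e^(−0.04·T));  sugar = (target − residual)·4.0·V
residual = 14.695·(0.01821 + 0.09011·e^(−0.04·17.7)) = 0.9199
sugar = (2.3 − 0.9199)·4.0·20.0

110.4066 g


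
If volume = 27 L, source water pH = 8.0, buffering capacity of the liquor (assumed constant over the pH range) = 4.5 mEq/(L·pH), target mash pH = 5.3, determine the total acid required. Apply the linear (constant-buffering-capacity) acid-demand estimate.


acid = buffering capacity · (pH_source − pH_target) · V
acid = 4.5 · (8.0 − 5.3) · 27

328.0500 mEq


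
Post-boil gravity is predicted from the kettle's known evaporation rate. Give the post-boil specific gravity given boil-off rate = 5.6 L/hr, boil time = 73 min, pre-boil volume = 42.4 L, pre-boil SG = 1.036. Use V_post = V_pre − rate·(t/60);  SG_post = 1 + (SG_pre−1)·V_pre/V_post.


V_post = 42.4 − 5.6·(73/60) = 35.5867
SG_post = 1 + (1.036 − 1)·42.4/35.5867

1.0429


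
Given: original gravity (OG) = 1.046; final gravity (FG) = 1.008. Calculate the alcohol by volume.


ABV = (OG − FG) · 131.25
ABV = (1.046 − 1.008) · 131.25

4.9875 % ABV


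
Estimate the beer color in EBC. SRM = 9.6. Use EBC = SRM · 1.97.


EBC = 9.6 · 1.97

18.9120 EBC


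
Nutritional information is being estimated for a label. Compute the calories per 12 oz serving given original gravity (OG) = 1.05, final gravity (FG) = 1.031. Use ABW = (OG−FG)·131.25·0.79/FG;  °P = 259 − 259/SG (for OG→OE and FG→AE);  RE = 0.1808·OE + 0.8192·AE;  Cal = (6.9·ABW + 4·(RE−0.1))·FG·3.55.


ABW = (1.05 − 1.031)·131.25·0.79/1.031 = 1.9108
OE = 259 − 259/1.05 = 12.3333 °P
AE = 259 − 259/1.031 = 7.7876 °P
RE = 0.1808·12.3333 + 0.8192·7.7876 = 8.6095 °P
Cal = (6.9·1.9108 + 4·(8.6095−0.1))·1.031·3.55

172.8368 kcal


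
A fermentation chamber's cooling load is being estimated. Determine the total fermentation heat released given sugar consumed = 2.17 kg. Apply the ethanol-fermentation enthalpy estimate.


Q = m_sugar · 590 kJ/kg
Q = 2.17 · 590

1280.3000 kJ


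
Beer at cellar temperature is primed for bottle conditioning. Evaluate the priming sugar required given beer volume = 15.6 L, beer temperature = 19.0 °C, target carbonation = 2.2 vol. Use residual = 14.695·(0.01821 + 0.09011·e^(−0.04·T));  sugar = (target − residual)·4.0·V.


residual = 14.695·(0.01821 + 0.09011·e^(−0.04·19.0)) = 0.8869
sugar = (2.2 − 0.8869)·4.0·15.6

81.9397 g


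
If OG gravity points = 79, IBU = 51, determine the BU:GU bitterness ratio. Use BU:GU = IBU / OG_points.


BU:GU = 51 / 79

0.6456


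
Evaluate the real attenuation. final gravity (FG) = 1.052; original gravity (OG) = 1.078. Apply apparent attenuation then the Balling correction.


AA = (OG−FG)/(OG−1)·100;  RA = AA·0.8192
AA = (1.078 − 1.052)/(1.078 − 1)·100 = 33.3333
RA = 33.3333·0.8192

27.3067 %


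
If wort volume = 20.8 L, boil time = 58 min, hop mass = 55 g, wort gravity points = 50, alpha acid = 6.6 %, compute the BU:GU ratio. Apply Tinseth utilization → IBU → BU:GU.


U = 1.65·0.000125^(GP/1000)·(1−e^(−0.04t))/4.15;  IBU = (α/100)·m·U·1000/V;  BU:GU = IBU/GP
U = 1.65·0.000125^(50/1000)·(1−e^(−0.04·58))/4.15 = 0.2287
IBU = (6.6/100)·55·0.2287·1000/20.8 = 39.9208
BU:GU = 39.9208/50

0.7984


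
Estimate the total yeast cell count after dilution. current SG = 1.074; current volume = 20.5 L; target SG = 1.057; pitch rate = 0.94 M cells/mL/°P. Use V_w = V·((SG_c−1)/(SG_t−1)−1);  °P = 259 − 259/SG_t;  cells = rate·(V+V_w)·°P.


V_w = 20.5·((1.074−1)/(1.057−1)−1) = 6.1140
V_final = 20.5 + 6.1140 = 26.6140
°P = 259 − 259/1.057 = 13.9669
cells = 0.94·26.6140·13.9669

349.4123 billion cells


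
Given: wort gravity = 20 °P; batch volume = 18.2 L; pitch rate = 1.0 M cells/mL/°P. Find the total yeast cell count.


cells (billions) = rate · V_L · °P
cells = 1.0 · 18.2 · 20

364.0000 billion cells


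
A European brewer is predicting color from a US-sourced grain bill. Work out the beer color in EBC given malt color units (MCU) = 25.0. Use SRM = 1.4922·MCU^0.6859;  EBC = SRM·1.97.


SRM = 1.4922·25.0^0.6859 = 13.5729
EBC = 13.5729·1.97

26.7387 EBC


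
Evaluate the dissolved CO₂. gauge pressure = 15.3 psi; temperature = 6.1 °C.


vols = (P + 14.695)·(0.01821 + 0.09011·e^(−0.04·T))
vols = (15.3 + 14.695)·(0.01821 + 0.09011·e^(−0.04·6.1))

2.6639 volumes


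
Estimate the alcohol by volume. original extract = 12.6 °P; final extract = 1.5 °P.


SG = 259/(259 − P);  ABV = (OG − FG)·131.25
OG = 259/(259 − 12.6) = 1.0511
FG = 259/(259 − 1.5) = 1.0058
ABV = (1.0511 − 1.0058)·131.25

5.9471 % ABV


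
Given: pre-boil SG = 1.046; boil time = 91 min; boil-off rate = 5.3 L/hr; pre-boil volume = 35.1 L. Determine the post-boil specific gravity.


V_post = V_pre − rate·(t/60);  SG_post = 1 + (SG_pre−1)·V_pre/V_post
V_post = 35.1 − 5.3·(91/60) = 27.0617
SG_post = 1 + (1.046 − 1)·35.1/27.0617

1.0597


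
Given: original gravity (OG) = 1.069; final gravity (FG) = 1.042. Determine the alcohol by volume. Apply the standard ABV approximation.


ABV = (OG − FG) · 131.25
ABV = (1.069 − 1.042) · 131.25

3.5437 % ABV


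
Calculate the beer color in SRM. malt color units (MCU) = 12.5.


SRM = 1.4922 · MCU^0.6859
SRM = 1.4922 · 12.5^0.6859

8.4372 SRM


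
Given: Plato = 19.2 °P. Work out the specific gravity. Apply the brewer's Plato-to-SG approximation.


SG = 259/(259 − P)
SG = 259/(259 − 19.2)

1.0801


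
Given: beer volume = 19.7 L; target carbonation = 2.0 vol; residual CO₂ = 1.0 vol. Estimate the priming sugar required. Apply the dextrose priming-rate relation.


sugar = (target − residual)·4.0·V
sugar = (2.0 − 1.0)·4.0·19.7

78.8000 g


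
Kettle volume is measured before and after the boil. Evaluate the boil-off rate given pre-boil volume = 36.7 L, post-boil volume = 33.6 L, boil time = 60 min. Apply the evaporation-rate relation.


rate = (V_pre − V_post) / (t_min/60)
rate = (36.7 − 33.6) / (60/60)

3.1000 L/hr


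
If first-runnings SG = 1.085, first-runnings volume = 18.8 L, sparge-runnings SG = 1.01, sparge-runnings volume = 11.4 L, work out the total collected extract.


total = Σ (SG_i − 1)·1000·V_i
first = (1.085 − 1)·1000·18.8 = 1598.0000
sparge = (1.01 − 1)·1000·11.4 = 114.0000
total = 1598.0000 + 114.0000

1712.0000 gravity·L


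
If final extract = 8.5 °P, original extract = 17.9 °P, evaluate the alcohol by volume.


SG = 259/(259 − P);  ABV = (OG − FG)·131.25
OG = 259/(259 − 17.9) = 1.0742
FG = 259/(259 − 8.5) = 1.0339
ABV = (1.0742 − 1.0339)·131.25

5.2908 % ABV
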